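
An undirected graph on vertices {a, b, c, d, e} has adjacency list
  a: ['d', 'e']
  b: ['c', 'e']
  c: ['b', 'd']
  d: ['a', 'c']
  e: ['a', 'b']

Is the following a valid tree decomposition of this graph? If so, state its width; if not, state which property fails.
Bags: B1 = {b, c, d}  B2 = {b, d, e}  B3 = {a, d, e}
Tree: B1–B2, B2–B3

Yes; width 2.

Checking the three conditions: (i) the bags cover all of {a, b, c, d, e}; (ii) for each edge, some bag contains both endpoints; (iii) the bags containing any fixed vertex form a subtree. All hold, so the decomposition is valid with width 3 − 1 = 2.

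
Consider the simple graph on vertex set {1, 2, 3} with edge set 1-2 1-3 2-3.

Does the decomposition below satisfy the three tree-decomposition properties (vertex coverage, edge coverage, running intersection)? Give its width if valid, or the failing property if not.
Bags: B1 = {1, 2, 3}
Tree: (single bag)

Every vertex of G appears in some bag (union = {1, 2, 3}); every edge is covered by a bag; and for each vertex v the set of bags containing v is connected in the bag tree. The decomposition is therefore valid. The largest bag has 3 vertices, so the width is 2.

Yes; width 2.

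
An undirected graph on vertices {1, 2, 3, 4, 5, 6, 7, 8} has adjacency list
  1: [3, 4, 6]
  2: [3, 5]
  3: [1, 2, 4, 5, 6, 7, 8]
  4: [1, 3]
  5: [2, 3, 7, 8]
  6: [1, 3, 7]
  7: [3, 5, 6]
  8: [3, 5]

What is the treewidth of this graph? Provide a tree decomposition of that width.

Treewidth 2.
Bags: B1 = {3, 6, 7}  B2 = {3, 5, 7}  B3 = {1, 3, 6}  B4 = {3, 5, 8}  B5 = {1, 3, 4}  B6 = {2, 3, 5}
Tree: B1–B2, B1–B3, B2–B4, B3–B5, B2–B6

Every bag has size at most 3, so the width is 3 − 1 = 2 and tw(G) ≤ 2. For the lower bound, the 3 vertices {1, 3, 4} are pairwise adjacent, and any tree decomposition puts a clique entirely inside one bag — forcing width ≥ 2. Combining the bounds, tw(G) = 2.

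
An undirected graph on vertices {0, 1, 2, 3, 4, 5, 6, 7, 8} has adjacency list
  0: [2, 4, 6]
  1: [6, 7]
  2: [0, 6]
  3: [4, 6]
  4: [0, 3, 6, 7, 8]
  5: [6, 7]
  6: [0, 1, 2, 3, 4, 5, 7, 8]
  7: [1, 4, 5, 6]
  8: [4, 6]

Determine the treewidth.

A width-2 tree decomposition is:
Bags: B1 = {1, 6, 7}  B2 = {4, 6, 7}  B3 = {0, 4, 6}  B4 = {4, 6, 8}  B5 = {0, 2, 6}  B6 = {3, 4, 6}  B7 = {5, 6, 7}
Tree: B1–B2, B2–B3, B3–B4, B3–B5, B4–B6, B2–B7
Each bag holds 3 vertices, so the decomposition has width 2, which upper-bounds the treewidth. For the lower bound, the 3 vertices {1, 6, 7} are pairwise adjacent, and any tree decomposition puts a clique entirely inside one bag — forcing width ≥ 2. Combining the bounds, tw(G) = 2.

2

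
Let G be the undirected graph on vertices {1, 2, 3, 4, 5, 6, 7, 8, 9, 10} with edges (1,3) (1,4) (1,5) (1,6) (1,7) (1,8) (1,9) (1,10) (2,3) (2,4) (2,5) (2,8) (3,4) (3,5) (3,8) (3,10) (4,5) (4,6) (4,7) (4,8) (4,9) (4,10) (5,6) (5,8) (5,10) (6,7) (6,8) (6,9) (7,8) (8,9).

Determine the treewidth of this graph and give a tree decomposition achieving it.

Each bag holds 5 vertices, so the decomposition has width 4, which upper-bounds the treewidth. On the other hand G contains the 5-clique {1, 3, 4, 5, 8}. A clique must lie in a single bag of any decomposition, so no decomposition can have width below 4. Therefore the treewidth is 4.

Treewidth 4.
One optimal decomposition is:
Bags: B1 = {1, 3, 4, 5, 8}  B2 = {1, 3, 4, 5, 10}  B3 = {1, 4, 5, 6, 8}  B4 = {1, 4, 6, 8, 9}  B5 = {2, 3, 4, 5, 8}  B6 = {1, 4, 6, 7, 8}
Tree: B1–B2, B1–B3, B3–B4, B1–B5, B3–B6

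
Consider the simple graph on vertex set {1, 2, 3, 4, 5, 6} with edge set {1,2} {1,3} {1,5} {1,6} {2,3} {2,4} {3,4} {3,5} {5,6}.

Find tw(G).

A width-2 tree decomposition is:
Bags: B1 = {1, 3, 5}  B2 = {1, 5, 6}  B3 = {1, 2, 3}  B4 = {2, 3, 4}
Tree: B1–B2, B1–B3, B3–B4
Every bag has size at most 3, so the width is 3 − 1 = 2 and tw(G) ≤ 2. Conversely, {1, 2, 3} is a clique of size 3, and the vertices of any clique must share a bag in every tree decomposition; so some bag has ≥ 3 vertices and tw(G) ≥ 2. Therefore the treewidth is 2.

2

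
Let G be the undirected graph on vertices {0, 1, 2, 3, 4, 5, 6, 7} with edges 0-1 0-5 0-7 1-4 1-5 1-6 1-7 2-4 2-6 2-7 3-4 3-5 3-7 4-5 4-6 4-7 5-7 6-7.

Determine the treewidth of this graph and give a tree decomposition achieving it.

Every bag has size at most 4, so the width is 4 − 1 = 3 and tw(G) ≤ 3. Conversely, {0, 1, 5, 7} is a clique of size 4, and the vertices of any clique must share a bag in every tree decomposition; so some bag has ≥ 4 vertices and tw(G) ≥ 3. Combining the bounds, tw(G) = 3.

Treewidth 3.
Bags: B1 = {1, 4, 5, 7}  B2 = {3, 4, 5, 7}  B3 = {1, 4, 6, 7}  B4 = {0, 1, 5, 7}  B5 = {2, 4, 6, 7}
Tree: B1–B2, B1–B3, B1–B4, B3–B5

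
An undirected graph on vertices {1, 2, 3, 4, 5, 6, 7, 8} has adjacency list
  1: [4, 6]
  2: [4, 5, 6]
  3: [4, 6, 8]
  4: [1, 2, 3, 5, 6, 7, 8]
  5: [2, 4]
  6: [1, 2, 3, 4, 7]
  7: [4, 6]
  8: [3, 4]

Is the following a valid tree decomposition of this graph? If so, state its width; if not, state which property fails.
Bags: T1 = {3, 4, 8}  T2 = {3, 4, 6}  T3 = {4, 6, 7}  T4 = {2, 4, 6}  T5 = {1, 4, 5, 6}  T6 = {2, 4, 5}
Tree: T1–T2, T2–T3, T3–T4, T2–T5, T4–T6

A tree decomposition must satisfy three properties: every vertex lies in some bag; for every edge, both endpoints lie together in some bag; and for every vertex, the bags containing it form a connected subtree. Here bags containing vertex 5 are not connected in the tree, so the decomposition is invalid.

No — bags containing vertex 5 are not connected in the tree.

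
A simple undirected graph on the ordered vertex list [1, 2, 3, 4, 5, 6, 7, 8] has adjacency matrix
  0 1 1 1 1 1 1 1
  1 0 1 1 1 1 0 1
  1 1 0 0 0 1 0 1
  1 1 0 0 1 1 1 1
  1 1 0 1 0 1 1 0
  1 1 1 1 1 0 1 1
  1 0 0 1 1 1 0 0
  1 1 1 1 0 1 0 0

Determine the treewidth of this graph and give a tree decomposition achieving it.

Every bag has size at most 5, so the width is 5 − 1 = 4 and tw(G) ≤ 4. For the lower bound, the 5 vertices {1, 2, 3, 6, 8} are pairwise adjacent, and any tree decomposition puts a clique entirely inside one bag — forcing width ≥ 4. The upper and lower bounds meet at 4, so that is the treewidth.

Treewidth 4.
One optimal decomposition is:
Bags: B1 = {1, 2, 4, 5, 6}  B2 = {1, 2, 4, 6, 8}  B3 = {1, 2, 3, 6, 8}  B4 = {1, 4, 5, 6, 7}
Tree: B1–B2, B2–B3, B1–B4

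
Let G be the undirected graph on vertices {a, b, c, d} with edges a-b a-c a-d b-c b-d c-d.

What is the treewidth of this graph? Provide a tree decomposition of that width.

Treewidth 3.
One optimal decomposition is:
Bags: B1 = {a, b, c, d}
Tree: (single bag)

With just one bag of size 4, the width is 4 − 1 = 3, so tw(G) ≤ 3. On the other hand G contains the 4-clique {a, b, c, d}. A clique must lie in a single bag of any decomposition, so no decomposition can have width below 3. The upper and lower bounds meet at 3, so that is the treewidth.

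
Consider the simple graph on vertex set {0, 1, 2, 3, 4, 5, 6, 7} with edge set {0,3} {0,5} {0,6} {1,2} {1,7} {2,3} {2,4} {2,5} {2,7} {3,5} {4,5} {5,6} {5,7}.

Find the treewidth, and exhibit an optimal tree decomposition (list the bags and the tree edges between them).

Treewidth 2.
One such decomposition:
Bags: B1 = {0, 3, 5}  B2 = {0, 5, 6}  B3 = {2, 3, 5}  B4 = {2, 4, 5}  B5 = {2, 5, 7}  B6 = {1, 2, 7}
Tree: B1–B2, B1–B3, B3–B4, B3–B5, B5–B6

Every bag has size at most 3, so the width is 3 − 1 = 2 and tw(G) ≤ 2. Conversely, {1, 2, 7} is a clique of size 3, and the vertices of any clique must share a bag in every tree decomposition; so some bag has ≥ 3 vertices and tw(G) ≥ 2. Combining the bounds, tw(G) = 2.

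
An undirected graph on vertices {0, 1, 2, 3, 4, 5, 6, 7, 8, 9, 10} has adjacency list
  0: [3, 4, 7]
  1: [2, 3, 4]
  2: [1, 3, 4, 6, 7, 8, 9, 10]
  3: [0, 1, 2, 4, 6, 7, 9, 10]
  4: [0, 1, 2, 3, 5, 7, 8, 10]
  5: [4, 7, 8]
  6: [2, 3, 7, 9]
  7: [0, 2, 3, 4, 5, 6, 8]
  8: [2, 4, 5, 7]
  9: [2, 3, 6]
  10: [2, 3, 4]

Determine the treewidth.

3

A width-3 tree decomposition is:
Bags: B1 = {2, 3, 4, 7}  B2 = {2, 3, 6, 7}  B3 = {2, 3, 6, 9}  B4 = {2, 4, 7, 8}  B5 = {4, 5, 7, 8}  B6 = {2, 3, 4, 10}  B7 = {1, 2, 3, 4}  B8 = {0, 3, 4, 7}
Tree: B1–B2, B2–B3, B1–B4, B4–B5, B1–B6, B6–B7, B1–B8
The largest bag has 4 vertices, giving width 3; this decomposition certifies tw(G) ≤ 3. Conversely, {0, 3, 4, 7} is a clique of size 4, and the vertices of any clique must share a bag in every tree decomposition; so some bag has ≥ 4 vertices and tw(G) ≥ 3. Therefore the treewidth is 3.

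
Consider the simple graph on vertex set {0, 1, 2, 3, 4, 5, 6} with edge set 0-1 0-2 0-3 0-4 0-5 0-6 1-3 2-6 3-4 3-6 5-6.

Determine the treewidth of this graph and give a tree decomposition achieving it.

Treewidth 2.
One optimal decomposition is:
Bags: B1 = {0, 3, 4}  B2 = {0, 3, 6}  B3 = {0, 2, 6}  B4 = {0, 1, 3}  B5 = {0, 5, 6}
Tree: B1–B2, B2–B3, B2–B4, B3–B5

Each bag holds 3 vertices, so the decomposition has width 2, which upper-bounds the treewidth. Conversely, {0, 2, 6} is a clique of size 3, and the vertices of any clique must share a bag in every tree decomposition; so some bag has ≥ 3 vertices and tw(G) ≥ 2. Therefore the treewidth is 2.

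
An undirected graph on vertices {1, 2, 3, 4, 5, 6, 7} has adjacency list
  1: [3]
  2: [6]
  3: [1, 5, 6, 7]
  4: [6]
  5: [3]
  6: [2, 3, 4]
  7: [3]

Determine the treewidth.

A width-1 tree decomposition is:
Bags: B1 = {3, 7}  B2 = {3, 5}  B3 = {3, 6}  B4 = {1, 3}  B5 = {2, 6}  B6 = {4, 6}
Tree: B1–B2, B1–B3, B1–B4, B3–B5, B3–B6
The largest bag has 2 vertices, giving width 1; this decomposition certifies tw(G) ≤ 1. Since G has at least one edge (e.g. 7–3), it is not an edgeless graph, so tw(G) ≥ 1. Hence tw(G) = 1 exactly.

1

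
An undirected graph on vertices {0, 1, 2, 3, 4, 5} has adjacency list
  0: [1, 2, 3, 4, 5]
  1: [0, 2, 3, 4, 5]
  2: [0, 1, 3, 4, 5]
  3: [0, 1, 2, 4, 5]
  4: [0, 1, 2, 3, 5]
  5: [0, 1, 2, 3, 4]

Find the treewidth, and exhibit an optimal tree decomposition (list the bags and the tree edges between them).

With just one bag of size 6, the width is 6 − 1 = 5, so tw(G) ≤ 5. Conversely, {0, 1, 2, 3, 4, 5} is a clique of size 6, and the vertices of any clique must share a bag in every tree decomposition; so some bag has ≥ 6 vertices and tw(G) ≥ 5. Combining the bounds, tw(G) = 5.

Treewidth 5.
One optimal decomposition is:
Bags: B1 = {0, 1, 2, 3, 4, 5}
Tree: (single bag)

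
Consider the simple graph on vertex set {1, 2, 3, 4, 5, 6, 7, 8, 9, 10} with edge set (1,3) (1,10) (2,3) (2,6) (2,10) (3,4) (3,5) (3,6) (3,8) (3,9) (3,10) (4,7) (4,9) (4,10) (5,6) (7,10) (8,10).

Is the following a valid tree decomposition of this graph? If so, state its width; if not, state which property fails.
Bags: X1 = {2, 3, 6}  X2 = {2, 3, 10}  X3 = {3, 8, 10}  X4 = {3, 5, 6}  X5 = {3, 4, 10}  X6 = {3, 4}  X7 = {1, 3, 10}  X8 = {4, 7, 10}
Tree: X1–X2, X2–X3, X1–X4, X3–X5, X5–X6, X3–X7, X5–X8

A tree decomposition must satisfy three properties: every vertex lies in some bag; for every edge, both endpoints lie together in some bag; and for every vertex, the bags containing it form a connected subtree. Here vertex 9 appears in no bag, so the decomposition is invalid.

No — vertex 9 appears in no bag.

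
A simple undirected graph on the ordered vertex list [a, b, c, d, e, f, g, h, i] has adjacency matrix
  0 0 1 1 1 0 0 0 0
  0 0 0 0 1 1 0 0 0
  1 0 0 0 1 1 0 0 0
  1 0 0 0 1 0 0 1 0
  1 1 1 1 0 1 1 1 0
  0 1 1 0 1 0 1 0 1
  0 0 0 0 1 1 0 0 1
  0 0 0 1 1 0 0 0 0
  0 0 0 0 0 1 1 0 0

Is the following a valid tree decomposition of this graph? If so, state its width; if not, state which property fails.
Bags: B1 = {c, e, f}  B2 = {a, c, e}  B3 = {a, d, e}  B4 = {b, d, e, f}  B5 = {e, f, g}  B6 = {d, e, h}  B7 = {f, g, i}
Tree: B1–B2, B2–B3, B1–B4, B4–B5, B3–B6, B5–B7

A tree decomposition must satisfy three properties: every vertex lies in some bag; for every edge, both endpoints lie together in some bag; and for every vertex, the bags containing it form a connected subtree. Here bags containing vertex d are not connected in the tree, so the decomposition is invalid.

No — bags containing vertex d are not connected in the tree.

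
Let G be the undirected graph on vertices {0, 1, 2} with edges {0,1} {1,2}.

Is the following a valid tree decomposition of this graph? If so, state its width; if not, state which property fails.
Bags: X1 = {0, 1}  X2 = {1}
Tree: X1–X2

A tree decomposition must satisfy three properties: every vertex lies in some bag; for every edge, both endpoints lie together in some bag; and for every vertex, the bags containing it form a connected subtree. Here vertex 2 appears in no bag, so the decomposition is invalid.

No — vertex 2 appears in no bag.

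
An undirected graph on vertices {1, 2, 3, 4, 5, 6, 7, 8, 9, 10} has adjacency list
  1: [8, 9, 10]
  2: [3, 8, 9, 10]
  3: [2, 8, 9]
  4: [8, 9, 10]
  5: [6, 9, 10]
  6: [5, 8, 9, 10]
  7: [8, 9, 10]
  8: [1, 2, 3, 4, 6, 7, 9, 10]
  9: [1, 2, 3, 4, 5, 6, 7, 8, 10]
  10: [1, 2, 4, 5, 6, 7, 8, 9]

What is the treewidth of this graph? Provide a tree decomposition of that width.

Each bag holds 4 vertices, so the decomposition has width 3, which upper-bounds the treewidth. On the other hand G contains the 4-clique {1, 8, 9, 10}. A clique must lie in a single bag of any decomposition, so no decomposition can have width below 3. Combining the bounds, tw(G) = 3.

Treewidth 3.
One such decomposition:
Bags: B1 = {6, 8, 9, 10}  B2 = {2, 8, 9, 10}  B3 = {5, 6, 9, 10}  B4 = {7, 8, 9, 10}  B5 = {1, 8, 9, 10}  B6 = {2, 3, 8, 9}  B7 = {4, 8, 9, 10}
Tree: B1–B2, B1–B3, B2–B4, B2–B5, B2–B6, B1–B7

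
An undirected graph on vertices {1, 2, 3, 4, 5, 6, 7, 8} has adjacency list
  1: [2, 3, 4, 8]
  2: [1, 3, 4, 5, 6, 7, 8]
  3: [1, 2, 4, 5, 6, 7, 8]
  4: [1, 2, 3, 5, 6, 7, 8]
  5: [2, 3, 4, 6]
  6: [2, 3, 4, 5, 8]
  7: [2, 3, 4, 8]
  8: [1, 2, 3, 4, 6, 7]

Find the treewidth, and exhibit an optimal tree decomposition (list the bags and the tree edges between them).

Each bag holds 5 vertices, so the decomposition has width 4, which upper-bounds the treewidth. On the other hand G contains the 5-clique {1, 2, 3, 4, 8}. A clique must lie in a single bag of any decomposition, so no decomposition can have width below 4. Hence tw(G) = 4 exactly.

Treewidth 4.
One optimal decomposition is:
Bags: B1 = {2, 3, 4, 5, 6}  B2 = {2, 3, 4, 6, 8}  B3 = {2, 3, 4, 7, 8}  B4 = {1, 2, 3, 4, 8}
Tree: B1–B2, B2–B3, B3–B4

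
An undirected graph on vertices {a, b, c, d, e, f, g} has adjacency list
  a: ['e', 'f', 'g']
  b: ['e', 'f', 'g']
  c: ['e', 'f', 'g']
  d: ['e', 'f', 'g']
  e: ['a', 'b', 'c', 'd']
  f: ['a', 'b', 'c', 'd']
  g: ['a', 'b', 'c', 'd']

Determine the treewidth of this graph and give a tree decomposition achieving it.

Every bag has size at most 4, so the width is 4 − 1 = 3 and tw(G) ≤ 3. For the lower bound: the 4 vertex sets {c,g}, {a,e}, {f}, {d} are disjoint, each induces a connected subgraph, and every pair is joined by at least one edge of G. Contracting each set to a single vertex therefore yields K_{4} as a minor, and since treewidth is minor-monotone, tw(G) ≥ tw(K_{4}) = 3. Therefore the treewidth is 3.

Treewidth 3.
One such decomposition:
Bags: B1 = {c, e, f, g}  B2 = {a, e, f, g}  B3 = {d, e, f, g}  B4 = {b, e, f, g}
Tree: B1–B2, B2–B3, B3–B4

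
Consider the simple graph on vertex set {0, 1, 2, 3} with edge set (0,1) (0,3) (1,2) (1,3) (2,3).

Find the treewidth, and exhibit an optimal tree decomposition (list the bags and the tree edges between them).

Treewidth 2.
Bags: B1 = {1, 2, 3}  B2 = {0, 1, 3}
Tree: B1–B2

The largest bag has 3 vertices, giving width 2; this decomposition certifies tw(G) ≤ 2. On the other hand G contains the 3-clique {0, 1, 3}. A clique must lie in a single bag of any decomposition, so no decomposition can have width below 2. Therefore the treewidth is 2.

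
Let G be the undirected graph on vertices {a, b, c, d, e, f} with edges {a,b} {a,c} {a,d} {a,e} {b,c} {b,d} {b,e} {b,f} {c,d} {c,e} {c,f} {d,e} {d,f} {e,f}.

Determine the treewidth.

4

A width-4 tree decomposition is:
Bags: B1 = {b, c, d, e, f}  B2 = {a, b, c, d, e}
Tree: B1–B2
Each bag holds 5 vertices, so the decomposition has width 4, which upper-bounds the treewidth. For the lower bound, the 5 vertices {b, c, d, e, f} are pairwise adjacent, and any tree decomposition puts a clique entirely inside one bag — forcing width ≥ 4. Combining the bounds, tw(G) = 4.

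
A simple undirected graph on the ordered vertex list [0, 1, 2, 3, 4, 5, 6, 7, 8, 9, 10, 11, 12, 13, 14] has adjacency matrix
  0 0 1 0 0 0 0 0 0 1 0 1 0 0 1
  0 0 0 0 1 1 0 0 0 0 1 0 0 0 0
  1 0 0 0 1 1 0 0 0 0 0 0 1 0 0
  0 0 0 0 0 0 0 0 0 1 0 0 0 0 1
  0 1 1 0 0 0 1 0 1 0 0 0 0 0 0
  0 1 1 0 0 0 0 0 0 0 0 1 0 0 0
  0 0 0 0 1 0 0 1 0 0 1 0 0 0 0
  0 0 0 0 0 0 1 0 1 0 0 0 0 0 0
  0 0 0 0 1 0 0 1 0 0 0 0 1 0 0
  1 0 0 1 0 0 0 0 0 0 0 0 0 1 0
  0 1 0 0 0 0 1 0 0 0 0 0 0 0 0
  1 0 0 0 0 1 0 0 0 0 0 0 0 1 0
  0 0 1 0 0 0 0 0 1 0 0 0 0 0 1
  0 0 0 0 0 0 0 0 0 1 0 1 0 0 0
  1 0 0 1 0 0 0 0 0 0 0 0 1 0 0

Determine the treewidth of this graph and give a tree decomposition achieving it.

The largest bag has 4 vertices, giving width 3; this decomposition certifies tw(G) ≤ 3. For the lower bound: the 4 vertex sets {3,9,13}, {11}, {0}, {2,5,12,14} are disjoint, each induces a connected subgraph, and every pair is joined by at least one edge of G. Contracting each set to a single vertex therefore yields K_{4} as a minor, and since treewidth is minor-monotone, tw(G) ≥ tw(K_{4}) = 3. Hence tw(G) = 3 exactly.

Treewidth 3.
Bags: B1 = {3, 9, 11, 13}  B2 = {0, 3, 9, 11}  B3 = {0, 3, 11, 14}  B4 = {0, 5, 11, 14}  B5 = {0, 2, 5, 14}  B6 = {2, 5, 12, 14}  B7 = {1, 2, 5, 12}  B8 = {1, 2, 4, 12}  B9 = {1, 4, 8, 12}  B10 = {1, 4, 8, 10}  B11 = {4, 6, 8, 10}  B12 = {6, 7, 8, 10}
Tree: B1–B2, B2–B3, B3–B4, B4–B5, B5–B6, B6–B7, B7–B8, B8–B9, B9–B10, B10–B11, B11–B12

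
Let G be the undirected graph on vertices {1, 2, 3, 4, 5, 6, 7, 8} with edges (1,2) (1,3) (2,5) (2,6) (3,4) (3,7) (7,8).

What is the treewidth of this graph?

1

A width-1 tree decomposition is:
Bags: B1 = {1, 2}  B2 = {1, 3}  B3 = {3, 7}  B4 = {2, 5}  B5 = {7, 8}  B6 = {3, 4}  B7 = {2, 6}
Tree: B1–B2, B2–B3, B1–B4, B3–B5, B3–B6, B4–B7
Every bag has size at most 2, so the width is 2 − 1 = 1 and tw(G) ≤ 1. Any graph with an edge has treewidth ≥ 1, and G has the edge 2–1. The upper and lower bounds meet at 1, so that is the treewidth.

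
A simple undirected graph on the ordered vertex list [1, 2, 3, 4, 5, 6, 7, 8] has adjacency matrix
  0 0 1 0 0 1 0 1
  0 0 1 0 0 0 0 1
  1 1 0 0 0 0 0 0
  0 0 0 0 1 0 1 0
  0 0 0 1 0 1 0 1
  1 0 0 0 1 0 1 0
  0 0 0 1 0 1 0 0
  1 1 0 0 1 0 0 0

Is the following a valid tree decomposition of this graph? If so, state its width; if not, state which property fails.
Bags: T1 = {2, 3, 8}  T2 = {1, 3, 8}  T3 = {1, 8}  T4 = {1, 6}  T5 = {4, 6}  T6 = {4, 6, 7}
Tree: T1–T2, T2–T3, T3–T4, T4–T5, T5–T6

No — vertex 5 appears in no bag.

A tree decomposition must satisfy three properties: every vertex lies in some bag; for every edge, both endpoints lie together in some bag; and for every vertex, the bags containing it form a connected subtree. Here vertex 5 appears in no bag, so the decomposition is invalid.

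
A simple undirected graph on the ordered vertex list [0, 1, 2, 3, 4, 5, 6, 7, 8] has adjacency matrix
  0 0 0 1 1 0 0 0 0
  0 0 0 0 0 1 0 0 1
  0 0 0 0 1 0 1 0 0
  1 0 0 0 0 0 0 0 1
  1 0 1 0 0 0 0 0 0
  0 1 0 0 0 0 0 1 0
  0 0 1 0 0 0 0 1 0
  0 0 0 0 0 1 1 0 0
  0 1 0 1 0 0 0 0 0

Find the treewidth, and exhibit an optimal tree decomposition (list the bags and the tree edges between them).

Treewidth 2.
One such decomposition:
Bags: B1 = {1, 5, 7}  B2 = {1, 7, 8}  B3 = {3, 7, 8}  B4 = {0, 3, 7}  B5 = {0, 4, 7}  B6 = {2, 4, 7}  B7 = {2, 6, 7}
Tree: B1–B2, B2–B3, B3–B4, B4–B5, B5–B6, B6–B7

Every bag has size at most 3, so the width is 3 − 1 = 2 and tw(G) ≤ 2. Since 7–5–1–8–3–0–4–2–6–7 is a cycle in G, G is not acyclic. Forests are exactly the graphs of treewidth ≤ 1, so tw(G) ≥ 2. Therefore the treewidth is 2.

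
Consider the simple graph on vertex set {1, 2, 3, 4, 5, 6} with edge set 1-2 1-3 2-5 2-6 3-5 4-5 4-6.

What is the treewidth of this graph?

2

A width-2 tree decomposition is:
Bags: B1 = {1, 2, 3}  B2 = {2, 3, 5}  B3 = {2, 5, 6}  B4 = {4, 5, 6}
Tree: B1–B2, B2–B3, B3–B4
The largest bag has 3 vertices, giving width 2; this decomposition certifies tw(G) ≤ 2. The edges 1–3–5–2–1 form a cycle, so G is not a tree and its treewidth is at least 2. Hence tw(G) = 2 exactly.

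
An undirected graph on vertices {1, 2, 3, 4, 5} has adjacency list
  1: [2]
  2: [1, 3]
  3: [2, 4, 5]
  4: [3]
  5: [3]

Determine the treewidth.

1

A width-1 tree decomposition is:
Bags: B1 = {2, 3}  B2 = {3, 4}  B3 = {1, 2}  B4 = {3, 5}
Tree: B1–B2, B1–B3, B1–B4
The largest bag has 2 vertices, giving width 1; this decomposition certifies tw(G) ≤ 1. Any graph with an edge has treewidth ≥ 1, and G has the edge 3–2. Hence tw(G) = 1 exactly.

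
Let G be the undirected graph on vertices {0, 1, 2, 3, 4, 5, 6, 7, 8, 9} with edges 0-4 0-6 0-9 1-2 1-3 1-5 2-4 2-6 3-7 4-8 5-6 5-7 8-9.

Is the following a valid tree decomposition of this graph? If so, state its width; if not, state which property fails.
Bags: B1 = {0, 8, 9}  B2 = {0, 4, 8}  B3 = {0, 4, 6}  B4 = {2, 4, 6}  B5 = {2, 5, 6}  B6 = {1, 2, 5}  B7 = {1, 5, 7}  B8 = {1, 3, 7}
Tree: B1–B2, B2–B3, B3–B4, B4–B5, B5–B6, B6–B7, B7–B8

Yes; width 2.

Checking the three conditions: (i) the bags cover all of {0, 1, 2, 3, 4, 5, 6, 7, 8, 9}; (ii) for each edge, some bag contains both endpoints; (iii) the bags containing any fixed vertex form a subtree. All hold, so the decomposition is valid with width 3 − 1 = 2.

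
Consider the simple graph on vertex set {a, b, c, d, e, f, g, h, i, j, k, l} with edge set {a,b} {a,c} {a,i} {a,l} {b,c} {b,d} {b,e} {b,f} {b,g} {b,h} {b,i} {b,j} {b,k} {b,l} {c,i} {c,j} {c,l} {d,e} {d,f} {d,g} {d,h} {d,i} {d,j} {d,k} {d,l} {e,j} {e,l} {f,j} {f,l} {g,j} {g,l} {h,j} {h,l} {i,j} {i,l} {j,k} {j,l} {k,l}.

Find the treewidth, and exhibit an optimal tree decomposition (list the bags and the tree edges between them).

Each bag holds 5 vertices, so the decomposition has width 4, which upper-bounds the treewidth. For the lower bound, the 5 vertices {b, d, f, j, l} are pairwise adjacent, and any tree decomposition puts a clique entirely inside one bag — forcing width ≥ 4. Therefore the treewidth is 4.

Treewidth 4.
One optimal decomposition is:
Bags: B1 = {b, d, h, j, l}  B2 = {b, d, i, j, l}  B3 = {b, d, e, j, l}  B4 = {b, d, g, j, l}  B5 = {b, c, i, j, l}  B6 = {b, d, f, j, l}  B7 = {b, d, j, k, l}  B8 = {a, b, c, i, l}
Tree: B1–B2, B2–B3, B1–B4, B2–B5, B2–B6, B3–B7, B5–B8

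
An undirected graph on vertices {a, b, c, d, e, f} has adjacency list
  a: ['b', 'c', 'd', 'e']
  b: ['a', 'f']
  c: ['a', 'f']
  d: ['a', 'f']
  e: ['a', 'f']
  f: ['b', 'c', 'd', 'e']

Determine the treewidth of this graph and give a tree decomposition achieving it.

Treewidth 2.
One optimal decomposition is:
Bags: B1 = {a, c, f}  B2 = {a, e, f}  B3 = {a, d, f}  B4 = {a, b, f}
Tree: B1–B2, B2–B3, B3–B4

Every bag has size at most 3, so the width is 3 − 1 = 2 and tw(G) ≤ 2. Since a–c–f–e–a is a cycle in G, G is not acyclic. Forests are exactly the graphs of treewidth ≤ 1, so tw(G) ≥ 2. The upper and lower bounds meet at 2, so that is the treewidth.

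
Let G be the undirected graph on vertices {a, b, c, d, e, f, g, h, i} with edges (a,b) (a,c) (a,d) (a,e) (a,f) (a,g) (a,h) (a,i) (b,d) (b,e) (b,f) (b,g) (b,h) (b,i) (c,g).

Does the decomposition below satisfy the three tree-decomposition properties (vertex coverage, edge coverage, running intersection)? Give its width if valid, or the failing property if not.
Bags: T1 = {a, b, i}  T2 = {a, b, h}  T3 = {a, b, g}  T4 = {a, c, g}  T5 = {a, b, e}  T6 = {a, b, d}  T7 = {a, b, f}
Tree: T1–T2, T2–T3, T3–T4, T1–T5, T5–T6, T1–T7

Every vertex of G appears in some bag (union = {a, b, c, d, e, f, g, h, i}); every edge is covered by a bag; and for each vertex v the set of bags containing v is connected in the bag tree. The decomposition is therefore valid. The largest bag has 3 vertices, so the width is 2.

Yes; width 2.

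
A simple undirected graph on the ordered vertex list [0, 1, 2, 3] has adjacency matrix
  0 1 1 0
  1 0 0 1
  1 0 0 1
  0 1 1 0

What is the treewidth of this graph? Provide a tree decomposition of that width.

Treewidth 2.
One optimal decomposition is:
Bags: B1 = {1, 2, 3}  B2 = {0, 1, 2}
Tree: B1–B2

Each bag holds 3 vertices, so the decomposition has width 2, which upper-bounds the treewidth. The edges 2–3–1–0–2 form a cycle, so G is not a tree and its treewidth is at least 2. The upper and lower bounds meet at 2, so that is the treewidth.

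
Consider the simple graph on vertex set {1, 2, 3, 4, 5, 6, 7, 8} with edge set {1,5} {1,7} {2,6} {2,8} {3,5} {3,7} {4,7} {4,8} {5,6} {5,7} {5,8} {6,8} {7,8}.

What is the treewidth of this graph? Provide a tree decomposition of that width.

Every bag has size at most 3, so the width is 3 − 1 = 2 and tw(G) ≤ 2. On the other hand G contains the 3-clique {2, 6, 8}. A clique must lie in a single bag of any decomposition, so no decomposition can have width below 2. Hence tw(G) = 2 exactly.

Treewidth 2.
One such decomposition:
Bags: B1 = {4, 7, 8}  B2 = {5, 7, 8}  B3 = {5, 6, 8}  B4 = {1, 5, 7}  B5 = {2, 6, 8}  B6 = {3, 5, 7}
Tree: B1–B2, B2–B3, B2–B4, B3–B5, B2–B6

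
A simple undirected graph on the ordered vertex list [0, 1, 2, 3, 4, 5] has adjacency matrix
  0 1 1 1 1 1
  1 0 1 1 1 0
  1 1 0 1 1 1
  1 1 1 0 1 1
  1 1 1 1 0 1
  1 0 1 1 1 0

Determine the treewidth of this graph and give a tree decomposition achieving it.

The largest bag has 5 vertices, giving width 4; this decomposition certifies tw(G) ≤ 4. For the lower bound, the 5 vertices {0, 1, 2, 3, 4} are pairwise adjacent, and any tree decomposition puts a clique entirely inside one bag — forcing width ≥ 4. Therefore the treewidth is 4.

Treewidth 4.
One such decomposition:
Bags: B1 = {0, 2, 3, 4, 5}  B2 = {0, 1, 2, 3, 4}
Tree: B1–B2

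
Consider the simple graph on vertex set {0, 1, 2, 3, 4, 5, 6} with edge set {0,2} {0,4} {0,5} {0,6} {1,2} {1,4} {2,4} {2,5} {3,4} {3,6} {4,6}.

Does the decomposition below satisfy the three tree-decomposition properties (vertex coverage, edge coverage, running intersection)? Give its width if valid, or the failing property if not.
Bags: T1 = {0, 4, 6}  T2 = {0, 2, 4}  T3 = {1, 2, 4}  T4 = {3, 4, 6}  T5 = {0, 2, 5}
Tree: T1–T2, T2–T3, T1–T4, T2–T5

Yes; width 2.

Vertex coverage: the bags together contain {0, 1, 2, 3, 4, 5, 6}, the full vertex set. Edge coverage: each edge of G has both endpoints in at least one bag. Running intersection: for every vertex, the bags containing it form a connected subtree. All three properties hold, so this is a valid tree decomposition of width max|bag| − 1 = 2, and hence tw(G) ≤ 2.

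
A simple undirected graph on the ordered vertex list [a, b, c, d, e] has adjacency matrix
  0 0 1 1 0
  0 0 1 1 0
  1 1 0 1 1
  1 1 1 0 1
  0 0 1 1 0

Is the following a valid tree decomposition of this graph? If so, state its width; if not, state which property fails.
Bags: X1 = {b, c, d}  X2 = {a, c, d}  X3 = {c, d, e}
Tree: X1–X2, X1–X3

Yes; width 2.

Checking the three conditions: (i) the bags cover all of {a, b, c, d, e}; (ii) for each edge, some bag contains both endpoints; (iii) the bags containing any fixed vertex form a subtree. All hold, so the decomposition is valid with width 3 − 1 = 2.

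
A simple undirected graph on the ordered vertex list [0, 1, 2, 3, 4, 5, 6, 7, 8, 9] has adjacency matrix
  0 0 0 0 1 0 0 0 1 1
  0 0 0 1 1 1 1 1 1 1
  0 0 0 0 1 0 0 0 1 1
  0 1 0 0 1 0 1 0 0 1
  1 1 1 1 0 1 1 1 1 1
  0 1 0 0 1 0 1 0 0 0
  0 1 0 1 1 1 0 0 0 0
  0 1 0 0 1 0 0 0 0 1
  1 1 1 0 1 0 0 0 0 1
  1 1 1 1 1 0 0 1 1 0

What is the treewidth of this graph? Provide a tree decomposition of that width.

Treewidth 3.
One optimal decomposition is:
Bags: B1 = {2, 4, 8, 9}  B2 = {1, 4, 8, 9}  B3 = {1, 3, 4, 9}  B4 = {1, 4, 7, 9}  B5 = {1, 3, 4, 6}  B6 = {0, 4, 8, 9}  B7 = {1, 4, 5, 6}
Tree: B1–B2, B2–B3, B2–B4, B3–B5, B2–B6, B5–B7

The largest bag has 4 vertices, giving width 3; this decomposition certifies tw(G) ≤ 3. For the lower bound, the 4 vertices {0, 4, 8, 9} are pairwise adjacent, and any tree decomposition puts a clique entirely inside one bag — forcing width ≥ 3. Hence tw(G) = 3 exactly.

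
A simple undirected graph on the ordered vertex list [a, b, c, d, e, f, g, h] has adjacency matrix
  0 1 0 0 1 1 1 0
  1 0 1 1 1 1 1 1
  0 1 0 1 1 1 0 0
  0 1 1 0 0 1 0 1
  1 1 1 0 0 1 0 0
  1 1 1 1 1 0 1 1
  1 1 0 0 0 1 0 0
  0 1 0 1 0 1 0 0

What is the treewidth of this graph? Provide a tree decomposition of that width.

The largest bag has 4 vertices, giving width 3; this decomposition certifies tw(G) ≤ 3. Conversely, {b, d, f, h} is a clique of size 4, and the vertices of any clique must share a bag in every tree decomposition; so some bag has ≥ 4 vertices and tw(G) ≥ 3. Therefore the treewidth is 3.

Treewidth 3.
Bags: B1 = {b, c, e, f}  B2 = {a, b, e, f}  B3 = {b, c, d, f}  B4 = {b, d, f, h}  B5 = {a, b, f, g}
Tree: B1–B2, B1–B3, B3–B4, B2–B5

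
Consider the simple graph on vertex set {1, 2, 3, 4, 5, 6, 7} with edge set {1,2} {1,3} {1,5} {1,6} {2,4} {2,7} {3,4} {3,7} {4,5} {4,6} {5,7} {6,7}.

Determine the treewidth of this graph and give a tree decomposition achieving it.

The largest bag has 4 vertices, giving width 3; this decomposition certifies tw(G) ≤ 3. For the lower bound: the 4 vertex sets {4,6}, {1,2}, {7}, {3} are disjoint, each induces a connected subgraph, and every pair is joined by at least one edge of G. Contracting each set to a single vertex therefore yields K_{4} as a minor, and since treewidth is minor-monotone, tw(G) ≥ tw(K_{4}) = 3. Therefore the treewidth is 3.

Treewidth 3.
One optimal decomposition is:
Bags: B1 = {1, 4, 6, 7}  B2 = {1, 2, 4, 7}  B3 = {1, 3, 4, 7}  B4 = {1, 4, 5, 7}
Tree: B1–B2, B2–B3, B3–B4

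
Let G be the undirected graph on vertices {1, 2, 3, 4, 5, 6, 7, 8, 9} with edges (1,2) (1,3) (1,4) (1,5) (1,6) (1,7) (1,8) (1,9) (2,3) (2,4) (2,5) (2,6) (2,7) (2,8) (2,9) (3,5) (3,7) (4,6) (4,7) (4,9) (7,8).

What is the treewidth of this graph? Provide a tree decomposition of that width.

The largest bag has 4 vertices, giving width 3; this decomposition certifies tw(G) ≤ 3. For the lower bound, the 4 vertices {1, 2, 7, 8} are pairwise adjacent, and any tree decomposition puts a clique entirely inside one bag — forcing width ≥ 3. Hence tw(G) = 3 exactly.

Treewidth 3.
One such decomposition:
Bags: B1 = {1, 2, 3, 7}  B2 = {1, 2, 4, 7}  B3 = {1, 2, 3, 5}  B4 = {1, 2, 7, 8}  B5 = {1, 2, 4, 6}  B6 = {1, 2, 4, 9}
Tree: B1–B2, B1–B3, B1–B4, B2–B5, B2–B6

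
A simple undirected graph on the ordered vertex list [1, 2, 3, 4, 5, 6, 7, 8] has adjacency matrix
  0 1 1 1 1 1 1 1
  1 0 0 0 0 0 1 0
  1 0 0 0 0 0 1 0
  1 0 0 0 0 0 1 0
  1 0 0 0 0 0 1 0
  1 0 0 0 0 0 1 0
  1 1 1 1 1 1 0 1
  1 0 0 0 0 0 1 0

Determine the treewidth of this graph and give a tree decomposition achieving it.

Treewidth 2.
One optimal decomposition is:
Bags: B1 = {1, 3, 7}  B2 = {1, 2, 7}  B3 = {1, 7, 8}  B4 = {1, 4, 7}  B5 = {1, 5, 7}  B6 = {1, 6, 7}
Tree: B1–B2, B1–B3, B3–B4, B3–B5, B1–B6

The largest bag has 3 vertices, giving width 2; this decomposition certifies tw(G) ≤ 2. On the other hand G contains the 3-clique {1, 2, 7}. A clique must lie in a single bag of any decomposition, so no decomposition can have width below 2. The upper and lower bounds meet at 2, so that is the treewidth.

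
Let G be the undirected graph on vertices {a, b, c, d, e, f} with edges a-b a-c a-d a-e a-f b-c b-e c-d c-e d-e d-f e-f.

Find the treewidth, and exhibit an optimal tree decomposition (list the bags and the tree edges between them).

Treewidth 3.
Bags: B1 = {a, c, d, e}  B2 = {a, d, e, f}  B3 = {a, b, c, e}
Tree: B1–B2, B1–B3

Each bag holds 4 vertices, so the decomposition has width 3, which upper-bounds the treewidth. On the other hand G contains the 4-clique {a, c, d, e}. A clique must lie in a single bag of any decomposition, so no decomposition can have width below 3. Therefore the treewidth is 3.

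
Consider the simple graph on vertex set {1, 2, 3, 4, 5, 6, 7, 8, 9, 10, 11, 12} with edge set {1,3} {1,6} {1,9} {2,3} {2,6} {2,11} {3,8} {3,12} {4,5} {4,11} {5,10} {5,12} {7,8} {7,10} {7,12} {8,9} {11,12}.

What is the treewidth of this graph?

3

A width-3 tree decomposition is:
Bags: B1 = {4, 5, 7, 10}  B2 = {4, 5, 7, 12}  B3 = {4, 7, 11, 12}  B4 = {7, 8, 11, 12}  B5 = {3, 8, 11, 12}  B6 = {2, 3, 8, 11}  B7 = {2, 3, 8, 9}  B8 = {1, 2, 3, 9}  B9 = {1, 2, 6, 9}
Tree: B1–B2, B2–B3, B3–B4, B4–B5, B5–B6, B6–B7, B7–B8, B8–B9
Every bag has size at most 4, so the width is 4 − 1 = 3 and tw(G) ≤ 3. For the lower bound: the 4 vertex sets {4,5,10}, {7}, {12}, {2,3,8,11} are disjoint, each induces a connected subgraph, and every pair is joined by at least one edge of G. Contracting each set to a single vertex therefore yields K_{4} as a minor, and since treewidth is minor-monotone, tw(G) ≥ tw(K_{4}) = 3. Therefore the treewidth is 3.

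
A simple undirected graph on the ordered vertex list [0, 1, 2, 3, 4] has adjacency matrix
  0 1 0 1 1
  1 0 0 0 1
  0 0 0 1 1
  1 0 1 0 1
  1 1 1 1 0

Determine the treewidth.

A width-2 tree decomposition is:
Bags: B1 = {2, 3, 4}  B2 = {0, 3, 4}  B3 = {0, 1, 4}
Tree: B1–B2, B2–B3
The largest bag has 3 vertices, giving width 2; this decomposition certifies tw(G) ≤ 2. On the other hand G contains the 3-clique {0, 1, 4}. A clique must lie in a single bag of any decomposition, so no decomposition can have width below 2. Combining the bounds, tw(G) = 2.

2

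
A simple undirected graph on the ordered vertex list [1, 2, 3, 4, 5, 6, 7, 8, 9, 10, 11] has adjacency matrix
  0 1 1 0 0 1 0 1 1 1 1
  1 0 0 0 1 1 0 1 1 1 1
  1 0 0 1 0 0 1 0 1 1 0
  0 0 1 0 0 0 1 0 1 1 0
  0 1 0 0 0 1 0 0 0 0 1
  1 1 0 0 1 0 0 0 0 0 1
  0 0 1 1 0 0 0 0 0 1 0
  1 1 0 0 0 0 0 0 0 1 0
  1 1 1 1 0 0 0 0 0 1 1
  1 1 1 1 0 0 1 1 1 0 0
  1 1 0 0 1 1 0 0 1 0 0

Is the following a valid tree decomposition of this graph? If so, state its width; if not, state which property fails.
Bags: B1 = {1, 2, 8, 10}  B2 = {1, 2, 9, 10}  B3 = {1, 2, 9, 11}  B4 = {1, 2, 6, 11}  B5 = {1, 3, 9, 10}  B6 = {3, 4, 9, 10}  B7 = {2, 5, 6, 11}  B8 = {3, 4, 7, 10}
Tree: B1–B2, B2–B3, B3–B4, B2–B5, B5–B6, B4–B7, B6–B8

Vertex coverage: the bags together contain {1, 2, 3, 4, 5, 6, 7, 8, 9, 10, 11}, the full vertex set. Edge coverage: each edge of G has both endpoints in at least one bag. Running intersection: for every vertex, the bags containing it form a connected subtree. All three properties hold, so this is a valid tree decomposition of width max|bag| − 1 = 3, and hence tw(G) ≤ 3.

Yes; width 3.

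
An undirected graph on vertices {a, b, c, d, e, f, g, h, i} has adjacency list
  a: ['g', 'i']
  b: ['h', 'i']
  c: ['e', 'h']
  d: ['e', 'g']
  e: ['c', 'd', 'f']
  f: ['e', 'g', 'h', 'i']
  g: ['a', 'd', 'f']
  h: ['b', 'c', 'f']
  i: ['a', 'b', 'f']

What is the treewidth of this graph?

3

A width-3 tree decomposition is:
Bags: B1 = {a, b, g, i}  B2 = {b, f, g, i}  B3 = {b, f, g, h}  B4 = {d, f, g, h}  B5 = {d, e, f, h}  B6 = {c, d, e, h}
Tree: B1–B2, B2–B3, B3–B4, B4–B5, B5–B6
Each bag holds 4 vertices, so the decomposition has width 3, which upper-bounds the treewidth. For the lower bound: the 4 vertex sets {a,b,i}, {g}, {f}, {c,d,e,h} are disjoint, each induces a connected subgraph, and every pair is joined by at least one edge of G. Contracting each set to a single vertex therefore yields K_{4} as a minor, and since treewidth is minor-monotone, tw(G) ≥ tw(K_{4}) = 3. Hence tw(G) = 3 exactly.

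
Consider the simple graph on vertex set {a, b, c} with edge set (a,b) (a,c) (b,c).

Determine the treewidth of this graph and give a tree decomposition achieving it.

Treewidth 2.
One such decomposition:
Bags: B1 = {a, b, c}
Tree: (single bag)

With just one bag of size 3, the width is 3 − 1 = 2, so tw(G) ≤ 2. Conversely, {a, b, c} is a clique of size 3, and the vertices of any clique must share a bag in every tree decomposition; so some bag has ≥ 3 vertices and tw(G) ≥ 2. Therefore the treewidth is 2.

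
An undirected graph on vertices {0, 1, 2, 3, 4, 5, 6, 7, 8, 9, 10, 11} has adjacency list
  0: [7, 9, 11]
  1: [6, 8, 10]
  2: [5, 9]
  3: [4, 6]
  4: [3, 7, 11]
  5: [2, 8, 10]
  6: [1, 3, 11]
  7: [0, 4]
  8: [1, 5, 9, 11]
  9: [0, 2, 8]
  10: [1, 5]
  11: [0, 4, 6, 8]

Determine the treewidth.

3

A width-3 tree decomposition is:
Bags: B1 = {0, 3, 4, 7}  B2 = {0, 3, 4, 11}  B3 = {0, 3, 6, 11}  B4 = {0, 6, 9, 11}  B5 = {6, 8, 9, 11}  B6 = {1, 6, 8, 9}  B7 = {1, 2, 8, 9}  B8 = {1, 2, 5, 8}  B9 = {1, 2, 5, 10}
Tree: B1–B2, B2–B3, B3–B4, B4–B5, B5–B6, B6–B7, B7–B8, B8–B9
Every bag has size at most 4, so the width is 4 − 1 = 3 and tw(G) ≤ 3. For the lower bound: the 4 vertex sets {3,4,7}, {0}, {11}, {1,6,8,9} are disjoint, each induces a connected subgraph, and every pair is joined by at least one edge of G. Contracting each set to a single vertex therefore yields K_{4} as a minor, and since treewidth is minor-monotone, tw(G) ≥ tw(K_{4}) = 3. Therefore the treewidth is 3.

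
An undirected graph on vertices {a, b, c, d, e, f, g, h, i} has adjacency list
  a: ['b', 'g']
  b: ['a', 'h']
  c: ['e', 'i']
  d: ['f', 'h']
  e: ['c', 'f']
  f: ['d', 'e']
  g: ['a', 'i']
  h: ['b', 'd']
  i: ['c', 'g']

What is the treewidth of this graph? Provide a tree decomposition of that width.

The largest bag has 3 vertices, giving width 2; this decomposition certifies tw(G) ≤ 2. The edges a–b–h–d–f–e–c–i–g–a form a cycle, so G is not a tree and its treewidth is at least 2. Therefore the treewidth is 2.

Treewidth 2.
Bags: B1 = {a, b, h}  B2 = {a, d, h}  B3 = {a, d, f}  B4 = {a, e, f}  B5 = {a, c, e}  B6 = {a, c, i}  B7 = {a, g, i}
Tree: B1–B2, B2–B3, B3–B4, B4–B5, B5–B6, B6–B7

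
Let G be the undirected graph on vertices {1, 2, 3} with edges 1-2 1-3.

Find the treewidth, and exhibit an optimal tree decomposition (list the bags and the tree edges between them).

The largest bag has 2 vertices, giving width 1; this decomposition certifies tw(G) ≤ 1. G has an edge, so its treewidth is at least 1. The upper and lower bounds meet at 1, so that is the treewidth.

Treewidth 1.
One optimal decomposition is:
Bags: B1 = {1, 2}  B2 = {1, 3}
Tree: B1–B2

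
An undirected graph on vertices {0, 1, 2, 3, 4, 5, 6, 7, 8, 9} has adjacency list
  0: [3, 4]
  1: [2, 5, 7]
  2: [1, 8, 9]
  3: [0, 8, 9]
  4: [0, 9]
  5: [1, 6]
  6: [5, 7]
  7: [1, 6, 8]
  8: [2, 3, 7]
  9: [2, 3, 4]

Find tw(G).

A width-2 tree decomposition is:
Bags: B1 = {1, 5, 6}  B2 = {1, 6, 7}  B3 = {1, 2, 7}  B4 = {2, 7, 8}  B5 = {2, 8, 9}  B6 = {3, 8, 9}  B7 = {3, 4, 9}  B8 = {0, 3, 4}
Tree: B1–B2, B2–B3, B3–B4, B4–B5, B5–B6, B6–B7, B7–B8
The largest bag has 3 vertices, giving width 2; this decomposition certifies tw(G) ≤ 2. For the lower bound, G contains the cycle 5–6–7–1–5, so G is not a forest; only forests have treewidth ≤ 1, hence tw(G) ≥ 2. The upper and lower bounds meet at 2, so that is the treewidth.

2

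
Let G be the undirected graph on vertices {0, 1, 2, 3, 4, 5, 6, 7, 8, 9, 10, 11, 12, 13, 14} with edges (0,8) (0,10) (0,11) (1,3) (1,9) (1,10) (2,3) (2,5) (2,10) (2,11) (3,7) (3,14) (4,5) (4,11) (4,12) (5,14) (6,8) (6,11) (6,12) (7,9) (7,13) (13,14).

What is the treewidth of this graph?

3

A width-3 tree decomposition is:
Bags: B1 = {0, 6, 8, 12}  B2 = {0, 6, 11, 12}  B3 = {0, 4, 11, 12}  B4 = {0, 4, 10, 11}  B5 = {2, 4, 10, 11}  B6 = {2, 4, 5, 10}  B7 = {1, 2, 5, 10}  B8 = {1, 2, 3, 5}  B9 = {1, 3, 5, 14}  B10 = {1, 3, 9, 14}  B11 = {3, 7, 9, 14}  B12 = {7, 9, 13, 14}
Tree: B1–B2, B2–B3, B3–B4, B4–B5, B5–B6, B6–B7, B7–B8, B8–B9, B9–B10, B10–B11, B11–B12
The largest bag has 4 vertices, giving width 3; this decomposition certifies tw(G) ≤ 3. For the lower bound: the 4 vertex sets {6,8,12}, {0}, {11}, {2,4,5,10} are disjoint, each induces a connected subgraph, and every pair is joined by at least one edge of G. Contracting each set to a single vertex therefore yields K_{4} as a minor, and since treewidth is minor-monotone, tw(G) ≥ tw(K_{4}) = 3. Combining the bounds, tw(G) = 3.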